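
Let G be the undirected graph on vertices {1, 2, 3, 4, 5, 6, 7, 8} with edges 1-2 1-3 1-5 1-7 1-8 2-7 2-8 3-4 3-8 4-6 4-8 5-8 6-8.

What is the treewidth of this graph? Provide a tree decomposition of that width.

Treewidth 2.
Bags: B1 = {1, 3, 8}  B2 = {3, 4, 8}  B3 = {4, 6, 8}  B4 = {1, 2, 8}  B5 = {1, 5, 8}  B6 = {1, 2, 7}
Tree: B1–B2, B2–B3, B1–B4, B1–B5, B4–B6

The largest bag has 3 vertices, giving width 2; this decomposition certifies tw(G) ≤ 2. On the other hand G contains the 3-clique {1, 2, 8}. A clique must lie in a single bag of any decomposition, so no decomposition can have width below 2. Therefore the treewidth is 2.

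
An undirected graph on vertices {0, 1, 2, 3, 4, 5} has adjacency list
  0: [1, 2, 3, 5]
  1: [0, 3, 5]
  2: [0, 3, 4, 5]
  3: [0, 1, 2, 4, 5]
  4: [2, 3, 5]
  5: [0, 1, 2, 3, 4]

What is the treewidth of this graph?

3

A width-3 tree decomposition is:
Bags: B1 = {2, 3, 4, 5}  B2 = {0, 2, 3, 5}  B3 = {0, 1, 3, 5}
Tree: B1–B2, B2–B3
The largest bag has 4 vertices, giving width 3; this decomposition certifies tw(G) ≤ 3. Conversely, {0, 1, 3, 5} is a clique of size 4, and the vertices of any clique must share a bag in every tree decomposition; so some bag has ≥ 4 vertices and tw(G) ≥ 3. Therefore the treewidth is 3.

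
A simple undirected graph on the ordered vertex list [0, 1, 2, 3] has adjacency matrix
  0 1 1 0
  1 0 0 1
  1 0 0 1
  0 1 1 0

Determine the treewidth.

A width-2 tree decomposition is:
Bags: B1 = {1, 2, 3}  B2 = {0, 1, 2}
Tree: B1–B2
Every bag has size at most 3, so the width is 3 − 1 = 2 and tw(G) ≤ 2. Since 2–3–1–0–2 is a cycle in G, G is not acyclic. Forests are exactly the graphs of treewidth ≤ 1, so tw(G) ≥ 2. Hence tw(G) = 2 exactly.

2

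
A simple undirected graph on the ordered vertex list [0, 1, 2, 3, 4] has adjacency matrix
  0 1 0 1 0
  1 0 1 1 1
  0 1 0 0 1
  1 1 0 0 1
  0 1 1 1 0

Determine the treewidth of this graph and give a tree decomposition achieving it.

Treewidth 2.
One such decomposition:
Bags: B1 = {0, 1, 3}  B2 = {1, 3, 4}  B3 = {1, 2, 4}
Tree: B1–B2, B2–B3

Every bag has size at most 3, so the width is 3 − 1 = 2 and tw(G) ≤ 2. On the other hand G contains the 3-clique {1, 2, 4}. A clique must lie in a single bag of any decomposition, so no decomposition can have width below 2. The upper and lower bounds meet at 2, so that is the treewidth.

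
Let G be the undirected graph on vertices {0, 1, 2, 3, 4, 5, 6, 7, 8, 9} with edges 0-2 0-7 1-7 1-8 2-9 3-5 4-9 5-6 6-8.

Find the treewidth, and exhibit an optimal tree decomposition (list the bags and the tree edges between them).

The largest bag has 2 vertices, giving width 1; this decomposition certifies tw(G) ≤ 1. Since G has at least one edge (e.g. 4–9), it is not an edgeless graph, so tw(G) ≥ 1. Therefore the treewidth is 1.

Treewidth 1.
Bags: B1 = {4, 9}  B2 = {2, 9}  B3 = {0, 2}  B4 = {0, 7}  B5 = {1, 7}  B6 = {1, 8}  B7 = {6, 8}  B8 = {5, 6}  B9 = {3, 5}
Tree: B1–B2, B2–B3, B3–B4, B4–B5, B5–B6, B6–B7, B7–B8, B8–B9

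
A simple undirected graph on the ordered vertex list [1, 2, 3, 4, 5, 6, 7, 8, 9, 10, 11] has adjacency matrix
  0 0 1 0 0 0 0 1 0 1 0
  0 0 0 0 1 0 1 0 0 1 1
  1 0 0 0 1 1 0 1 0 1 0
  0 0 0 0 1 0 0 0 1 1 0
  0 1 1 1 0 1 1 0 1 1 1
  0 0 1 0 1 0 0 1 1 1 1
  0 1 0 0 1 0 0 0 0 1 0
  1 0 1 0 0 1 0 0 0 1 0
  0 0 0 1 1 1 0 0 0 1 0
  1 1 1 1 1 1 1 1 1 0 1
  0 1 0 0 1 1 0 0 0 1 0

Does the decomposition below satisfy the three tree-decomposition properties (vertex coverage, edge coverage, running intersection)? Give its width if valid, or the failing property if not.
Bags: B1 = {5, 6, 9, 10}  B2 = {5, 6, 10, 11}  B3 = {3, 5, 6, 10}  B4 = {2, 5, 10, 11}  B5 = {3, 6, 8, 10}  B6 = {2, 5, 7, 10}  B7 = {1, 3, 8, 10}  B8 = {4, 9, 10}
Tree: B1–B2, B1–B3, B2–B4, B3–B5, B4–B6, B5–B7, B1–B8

No — edge (5,4) lies in no bag.

A tree decomposition must satisfy three properties: every vertex lies in some bag; for every edge, both endpoints lie together in some bag; and for every vertex, the bags containing it form a connected subtree. Here edge (5,4) lies in no bag, so the decomposition is invalid.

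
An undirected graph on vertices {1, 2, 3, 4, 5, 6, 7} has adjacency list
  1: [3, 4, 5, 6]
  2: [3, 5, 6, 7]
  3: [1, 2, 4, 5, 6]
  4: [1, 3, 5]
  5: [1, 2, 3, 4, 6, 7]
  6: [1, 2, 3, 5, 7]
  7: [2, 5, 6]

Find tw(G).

A width-3 tree decomposition is:
Bags: B1 = {2, 3, 5, 6}  B2 = {1, 3, 5, 6}  B3 = {2, 5, 6, 7}  B4 = {1, 3, 4, 5}
Tree: B1–B2, B1–B3, B2–B4
The largest bag has 4 vertices, giving width 3; this decomposition certifies tw(G) ≤ 3. On the other hand G contains the 4-clique {1, 3, 4, 5}. A clique must lie in a single bag of any decomposition, so no decomposition can have width below 3. Combining the bounds, tw(G) = 3.

3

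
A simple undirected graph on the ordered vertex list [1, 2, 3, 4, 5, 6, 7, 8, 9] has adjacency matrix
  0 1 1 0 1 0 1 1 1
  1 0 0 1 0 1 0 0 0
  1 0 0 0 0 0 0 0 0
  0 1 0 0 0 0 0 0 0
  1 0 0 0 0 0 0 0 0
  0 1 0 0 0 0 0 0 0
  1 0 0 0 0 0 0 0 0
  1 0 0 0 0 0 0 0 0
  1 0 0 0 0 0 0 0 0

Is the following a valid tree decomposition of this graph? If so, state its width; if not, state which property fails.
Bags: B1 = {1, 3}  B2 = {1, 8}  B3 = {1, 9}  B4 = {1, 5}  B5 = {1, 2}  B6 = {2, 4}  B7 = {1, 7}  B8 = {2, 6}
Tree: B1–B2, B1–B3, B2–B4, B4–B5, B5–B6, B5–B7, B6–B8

Yes; width 1.

Vertex coverage: the bags together contain {1, 2, 3, 4, 5, 6, 7, 8, 9}, the full vertex set. Edge coverage: each edge of G has both endpoints in at least one bag. Running intersection: for every vertex, the bags containing it form a connected subtree. All three properties hold, so this is a valid tree decomposition of width max|bag| − 1 = 1, and hence tw(G) ≤ 1.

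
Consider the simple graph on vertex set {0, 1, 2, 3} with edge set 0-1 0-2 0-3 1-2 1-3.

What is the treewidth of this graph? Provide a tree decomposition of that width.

Every bag has size at most 3, so the width is 3 − 1 = 2 and tw(G) ≤ 2. On the other hand G contains the 3-clique {0, 1, 2}. A clique must lie in a single bag of any decomposition, so no decomposition can have width below 2. Therefore the treewidth is 2.

Treewidth 2.
One such decomposition:
Bags: B1 = {0, 1, 3}  B2 = {0, 1, 2}
Tree: B1–B2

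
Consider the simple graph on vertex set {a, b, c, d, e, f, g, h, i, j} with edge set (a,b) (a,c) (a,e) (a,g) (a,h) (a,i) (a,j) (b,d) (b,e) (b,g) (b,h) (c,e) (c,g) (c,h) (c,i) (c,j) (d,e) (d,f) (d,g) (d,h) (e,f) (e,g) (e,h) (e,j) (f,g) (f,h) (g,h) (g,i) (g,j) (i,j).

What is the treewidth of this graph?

A width-4 tree decomposition is:
Bags: B1 = {a, c, e, g, h}  B2 = {a, b, e, g, h}  B3 = {a, c, e, g, j}  B4 = {b, d, e, g, h}  B5 = {d, e, f, g, h}  B6 = {a, c, g, i, j}
Tree: B1–B2, B1–B3, B2–B4, B4–B5, B3–B6
Each bag holds 5 vertices, so the decomposition has width 4, which upper-bounds the treewidth. For the lower bound, the 5 vertices {a, c, e, g, j} are pairwise adjacent, and any tree decomposition puts a clique entirely inside one bag — forcing width ≥ 4. The upper and lower bounds meet at 4, so that is the treewidth.

4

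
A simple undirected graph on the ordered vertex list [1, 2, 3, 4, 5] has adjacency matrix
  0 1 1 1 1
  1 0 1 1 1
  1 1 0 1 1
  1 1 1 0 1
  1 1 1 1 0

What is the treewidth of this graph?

4

A width-4 tree decomposition is:
Bags: B1 = {1, 2, 3, 4, 5}
Tree: (single bag)
With just one bag of size 5, the width is 5 − 1 = 4, so tw(G) ≤ 4. For the lower bound, the 5 vertices {1, 2, 3, 4, 5} are pairwise adjacent, and any tree decomposition puts a clique entirely inside one bag — forcing width ≥ 4. Combining the bounds, tw(G) = 4.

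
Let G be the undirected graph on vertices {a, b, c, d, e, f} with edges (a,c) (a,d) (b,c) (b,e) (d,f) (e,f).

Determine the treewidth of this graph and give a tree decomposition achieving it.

Treewidth 2.
One such decomposition:
Bags: B1 = {b, c, e}  B2 = {a, c, e}  B3 = {a, d, e}  B4 = {d, e, f}
Tree: B1–B2, B2–B3, B3–B4

The largest bag has 3 vertices, giving width 2; this decomposition certifies tw(G) ≤ 2. The edges e–b–c–a–d–f–e form a cycle, so G is not a tree and its treewidth is at least 2. Therefore the treewidth is 2.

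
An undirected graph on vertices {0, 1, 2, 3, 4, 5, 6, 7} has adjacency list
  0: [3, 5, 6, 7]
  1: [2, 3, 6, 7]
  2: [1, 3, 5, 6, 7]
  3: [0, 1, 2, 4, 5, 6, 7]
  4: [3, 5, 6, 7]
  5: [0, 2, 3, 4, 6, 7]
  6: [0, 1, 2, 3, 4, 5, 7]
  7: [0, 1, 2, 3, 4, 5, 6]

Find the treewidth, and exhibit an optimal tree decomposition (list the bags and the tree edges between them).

Each bag holds 5 vertices, so the decomposition has width 4, which upper-bounds the treewidth. On the other hand G contains the 5-clique {1, 2, 3, 6, 7}. A clique must lie in a single bag of any decomposition, so no decomposition can have width below 4. Combining the bounds, tw(G) = 4.

Treewidth 4.
Bags: B1 = {0, 3, 5, 6, 7}  B2 = {3, 4, 5, 6, 7}  B3 = {2, 3, 5, 6, 7}  B4 = {1, 2, 3, 6, 7}
Tree: B1–B2, B1–B3, B3–B4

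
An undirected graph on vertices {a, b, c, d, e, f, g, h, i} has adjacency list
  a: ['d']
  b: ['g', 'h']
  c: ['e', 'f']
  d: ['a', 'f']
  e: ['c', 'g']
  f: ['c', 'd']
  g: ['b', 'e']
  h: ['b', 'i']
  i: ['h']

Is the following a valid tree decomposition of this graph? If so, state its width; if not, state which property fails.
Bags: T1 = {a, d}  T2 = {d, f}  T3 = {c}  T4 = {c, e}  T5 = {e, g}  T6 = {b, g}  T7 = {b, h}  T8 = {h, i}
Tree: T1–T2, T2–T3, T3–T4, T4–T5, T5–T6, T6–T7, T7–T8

A tree decomposition must satisfy three properties: every vertex lies in some bag; for every edge, both endpoints lie together in some bag; and for every vertex, the bags containing it form a connected subtree. Here edge (f,c) lies in no bag, so the decomposition is invalid.

No — edge (f,c) lies in no bag.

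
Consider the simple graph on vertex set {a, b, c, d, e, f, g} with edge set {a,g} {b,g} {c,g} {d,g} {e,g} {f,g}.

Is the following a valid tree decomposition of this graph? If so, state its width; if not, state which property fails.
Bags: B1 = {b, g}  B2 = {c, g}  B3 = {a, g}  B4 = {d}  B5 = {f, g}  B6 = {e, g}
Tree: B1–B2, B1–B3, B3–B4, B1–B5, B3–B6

No — edge (g,d) lies in no bag.

A tree decomposition must satisfy three properties: every vertex lies in some bag; for every edge, both endpoints lie together in some bag; and for every vertex, the bags containing it form a connected subtree. Here edge (g,d) lies in no bag, so the decomposition is invalid.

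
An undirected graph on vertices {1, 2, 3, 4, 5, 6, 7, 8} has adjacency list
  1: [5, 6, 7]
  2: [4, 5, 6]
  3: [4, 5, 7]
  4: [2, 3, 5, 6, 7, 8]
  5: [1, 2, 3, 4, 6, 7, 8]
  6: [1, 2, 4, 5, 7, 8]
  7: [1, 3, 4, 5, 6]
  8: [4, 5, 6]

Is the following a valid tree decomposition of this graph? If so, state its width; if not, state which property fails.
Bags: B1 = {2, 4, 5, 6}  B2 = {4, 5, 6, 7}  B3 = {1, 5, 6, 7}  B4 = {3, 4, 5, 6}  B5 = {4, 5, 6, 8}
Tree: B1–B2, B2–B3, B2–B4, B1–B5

No — edge (7,3) lies in no bag.

A tree decomposition must satisfy three properties: every vertex lies in some bag; for every edge, both endpoints lie together in some bag; and for every vertex, the bags containing it form a connected subtree. Here edge (7,3) lies in no bag, so the decomposition is invalid.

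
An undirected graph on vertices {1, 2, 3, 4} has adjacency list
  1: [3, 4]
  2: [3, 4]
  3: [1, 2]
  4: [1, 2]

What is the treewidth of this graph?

2

A width-2 tree decomposition is:
Bags: B1 = {1, 3, 4}  B2 = {2, 3, 4}
Tree: B1–B2
Every bag has size at most 3, so the width is 3 − 1 = 2 and tw(G) ≤ 2. The edges 3–1–4–2–3 form a cycle, so G is not a tree and its treewidth is at least 2. The upper and lower bounds meet at 2, so that is the treewidth.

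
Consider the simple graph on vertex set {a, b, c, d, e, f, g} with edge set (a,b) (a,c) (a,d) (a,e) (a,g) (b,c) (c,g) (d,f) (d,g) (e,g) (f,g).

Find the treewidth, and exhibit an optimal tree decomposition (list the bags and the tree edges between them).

Treewidth 2.
One optimal decomposition is:
Bags: B1 = {a, d, g}  B2 = {a, e, g}  B3 = {a, c, g}  B4 = {d, f, g}  B5 = {a, b, c}
Tree: B1–B2, B2–B3, B1–B4, B3–B5

Every bag has size at most 3, so the width is 3 − 1 = 2 and tw(G) ≤ 2. On the other hand G contains the 3-clique {a, d, g}. A clique must lie in a single bag of any decomposition, so no decomposition can have width below 2. The upper and lower bounds meet at 2, so that is the treewidth.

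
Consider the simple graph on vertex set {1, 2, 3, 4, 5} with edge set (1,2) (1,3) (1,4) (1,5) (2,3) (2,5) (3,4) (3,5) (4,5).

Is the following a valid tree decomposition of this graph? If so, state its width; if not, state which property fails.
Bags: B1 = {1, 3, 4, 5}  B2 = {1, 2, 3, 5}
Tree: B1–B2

Yes; width 3.

Checking the three conditions: (i) the bags cover all of {1, 2, 3, 4, 5}; (ii) for each edge, some bag contains both endpoints; (iii) the bags containing any fixed vertex form a subtree. All hold, so the decomposition is valid with width 4 − 1 = 3.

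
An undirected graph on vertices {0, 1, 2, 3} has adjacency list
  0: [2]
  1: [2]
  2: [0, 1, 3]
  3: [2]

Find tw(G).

A width-1 tree decomposition is:
Bags: B1 = {0, 2}  B2 = {1, 2}  B3 = {2, 3}
Tree: B1–B2, B1–B3
The largest bag has 2 vertices, giving width 1; this decomposition certifies tw(G) ≤ 1. G has an edge, so its treewidth is at least 1. Hence tw(G) = 1 exactly.

1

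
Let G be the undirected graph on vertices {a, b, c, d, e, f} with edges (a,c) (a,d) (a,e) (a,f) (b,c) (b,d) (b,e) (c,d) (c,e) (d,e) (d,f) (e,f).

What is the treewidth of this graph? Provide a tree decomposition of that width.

Treewidth 3.
One optimal decomposition is:
Bags: B1 = {a, c, d, e}  B2 = {b, c, d, e}  B3 = {a, d, e, f}
Tree: B1–B2, B1–B3

Every bag has size at most 4, so the width is 4 − 1 = 3 and tw(G) ≤ 3. Conversely, {a, c, d, e} is a clique of size 4, and the vertices of any clique must share a bag in every tree decomposition; so some bag has ≥ 4 vertices and tw(G) ≥ 3. The upper and lower bounds meet at 3, so that is the treewidth.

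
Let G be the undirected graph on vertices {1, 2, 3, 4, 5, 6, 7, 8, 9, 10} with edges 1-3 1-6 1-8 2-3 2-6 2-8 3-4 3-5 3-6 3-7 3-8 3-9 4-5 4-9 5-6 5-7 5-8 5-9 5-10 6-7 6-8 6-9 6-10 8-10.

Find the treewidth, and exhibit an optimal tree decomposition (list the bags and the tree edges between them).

Treewidth 3.
One optimal decomposition is:
Bags: B1 = {3, 4, 5, 9}  B2 = {3, 5, 6, 9}  B3 = {3, 5, 6, 8}  B4 = {1, 3, 6, 8}  B5 = {2, 3, 6, 8}  B6 = {5, 6, 8, 10}  B7 = {3, 5, 6, 7}
Tree: B1–B2, B2–B3, B3–B4, B3–B5, B3–B6, B3–B7

Each bag holds 4 vertices, so the decomposition has width 3, which upper-bounds the treewidth. Conversely, {5, 6, 8, 10} is a clique of size 4, and the vertices of any clique must share a bag in every tree decomposition; so some bag has ≥ 4 vertices and tw(G) ≥ 3. Therefore the treewidth is 3.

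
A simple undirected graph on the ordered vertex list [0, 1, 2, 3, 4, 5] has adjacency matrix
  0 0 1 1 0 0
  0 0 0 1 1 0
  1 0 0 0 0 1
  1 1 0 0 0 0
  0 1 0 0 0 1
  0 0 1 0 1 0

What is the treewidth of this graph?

A width-2 tree decomposition is:
Bags: B1 = {0, 2, 3}  B2 = {2, 3, 5}  B3 = {3, 4, 5}  B4 = {1, 3, 4}
Tree: B1–B2, B2–B3, B3–B4
The largest bag has 3 vertices, giving width 2; this decomposition certifies tw(G) ≤ 2. The edges 3–0–2–5–4–1–3 form a cycle, so G is not a tree and its treewidth is at least 2. Combining the bounds, tw(G) = 2.

2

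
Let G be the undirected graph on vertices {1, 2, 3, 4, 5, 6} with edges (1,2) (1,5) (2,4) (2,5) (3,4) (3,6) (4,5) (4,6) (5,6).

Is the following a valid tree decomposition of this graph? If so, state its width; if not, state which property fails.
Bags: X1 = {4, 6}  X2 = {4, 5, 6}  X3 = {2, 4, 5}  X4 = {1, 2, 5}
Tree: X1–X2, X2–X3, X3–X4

A tree decomposition must satisfy three properties: every vertex lies in some bag; for every edge, both endpoints lie together in some bag; and for every vertex, the bags containing it form a connected subtree. Here vertex 3 appears in no bag, so the decomposition is invalid.

No — vertex 3 appears in no bag.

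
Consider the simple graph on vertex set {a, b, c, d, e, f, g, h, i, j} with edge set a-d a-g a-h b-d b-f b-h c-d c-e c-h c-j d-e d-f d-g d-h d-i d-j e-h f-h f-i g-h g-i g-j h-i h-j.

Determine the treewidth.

3

A width-3 tree decomposition is:
Bags: B1 = {d, f, h, i}  B2 = {b, d, f, h}  B3 = {d, g, h, i}  B4 = {a, d, g, h}  B5 = {d, g, h, j}  B6 = {c, d, h, j}  B7 = {c, d, e, h}
Tree: B1–B2, B1–B3, B3–B4, B3–B5, B5–B6, B6–B7
Each bag holds 4 vertices, so the decomposition has width 3, which upper-bounds the treewidth. Conversely, {b, d, f, h} is a clique of size 4, and the vertices of any clique must share a bag in every tree decomposition; so some bag has ≥ 4 vertices and tw(G) ≥ 3. Combining the bounds, tw(G) = 3.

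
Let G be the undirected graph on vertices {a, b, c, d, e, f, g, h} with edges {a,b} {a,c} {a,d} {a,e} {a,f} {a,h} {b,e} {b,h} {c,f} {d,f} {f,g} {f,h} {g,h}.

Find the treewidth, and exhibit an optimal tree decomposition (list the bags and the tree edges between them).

Each bag holds 3 vertices, so the decomposition has width 2, which upper-bounds the treewidth. Conversely, {f, g, h} is a clique of size 3, and the vertices of any clique must share a bag in every tree decomposition; so some bag has ≥ 3 vertices and tw(G) ≥ 2. The upper and lower bounds meet at 2, so that is the treewidth.

Treewidth 2.
One such decomposition:
Bags: B1 = {a, f, h}  B2 = {a, b, h}  B3 = {a, d, f}  B4 = {f, g, h}  B5 = {a, b, e}  B6 = {a, c, f}
Tree: B1–B2, B1–B3, B1–B4, B2–B5, B1–B6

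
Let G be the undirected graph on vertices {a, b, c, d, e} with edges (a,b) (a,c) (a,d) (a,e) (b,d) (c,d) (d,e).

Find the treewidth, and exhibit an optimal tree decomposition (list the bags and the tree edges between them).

The largest bag has 3 vertices, giving width 2; this decomposition certifies tw(G) ≤ 2. For the lower bound, the 3 vertices {a, d, e} are pairwise adjacent, and any tree decomposition puts a clique entirely inside one bag — forcing width ≥ 2. Combining the bounds, tw(G) = 2.

Treewidth 2.
One optimal decomposition is:
Bags: B1 = {a, b, d}  B2 = {a, c, d}  B3 = {a, d, e}
Tree: B1–B2, B2–B3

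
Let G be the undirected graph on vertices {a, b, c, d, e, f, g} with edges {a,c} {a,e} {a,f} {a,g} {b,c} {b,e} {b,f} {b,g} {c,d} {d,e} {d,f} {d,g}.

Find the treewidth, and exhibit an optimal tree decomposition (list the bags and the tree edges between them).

Treewidth 3.
One optimal decomposition is:
Bags: B1 = {a, b, c, d}  B2 = {a, b, d, g}  B3 = {a, b, d, e}  B4 = {a, b, d, f}
Tree: B1–B2, B2–B3, B3–B4

The largest bag has 4 vertices, giving width 3; this decomposition certifies tw(G) ≤ 3. For the lower bound: the 4 vertex sets {b,c}, {a,g}, {d}, {e} are disjoint, each induces a connected subgraph, and every pair is joined by at least one edge of G. Contracting each set to a single vertex therefore yields K_{4} as a minor, and since treewidth is minor-monotone, tw(G) ≥ tw(K_{4}) = 3. The upper and lower bounds meet at 3, so that is the treewidth.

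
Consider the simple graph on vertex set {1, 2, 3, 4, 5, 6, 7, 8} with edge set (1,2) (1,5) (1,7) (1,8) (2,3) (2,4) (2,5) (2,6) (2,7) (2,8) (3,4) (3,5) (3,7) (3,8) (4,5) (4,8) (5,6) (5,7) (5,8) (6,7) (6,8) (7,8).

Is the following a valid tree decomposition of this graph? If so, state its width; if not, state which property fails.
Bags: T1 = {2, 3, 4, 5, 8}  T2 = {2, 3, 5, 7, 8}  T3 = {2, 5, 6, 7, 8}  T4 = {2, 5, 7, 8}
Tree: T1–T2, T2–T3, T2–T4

A tree decomposition must satisfy three properties: every vertex lies in some bag; for every edge, both endpoints lie together in some bag; and for every vertex, the bags containing it form a connected subtree. Here vertex 1 appears in no bag, so the decomposition is invalid.

No — vertex 1 appears in no bag.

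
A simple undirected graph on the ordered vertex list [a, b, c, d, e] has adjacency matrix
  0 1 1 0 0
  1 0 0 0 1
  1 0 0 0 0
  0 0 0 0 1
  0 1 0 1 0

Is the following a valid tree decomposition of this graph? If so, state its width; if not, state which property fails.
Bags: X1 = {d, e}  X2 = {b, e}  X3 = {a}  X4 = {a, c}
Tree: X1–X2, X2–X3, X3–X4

A tree decomposition must satisfy three properties: every vertex lies in some bag; for every edge, both endpoints lie together in some bag; and for every vertex, the bags containing it form a connected subtree. Here edge (b,a) lies in no bag, so the decomposition is invalid.

No — edge (b,a) lies in no bag.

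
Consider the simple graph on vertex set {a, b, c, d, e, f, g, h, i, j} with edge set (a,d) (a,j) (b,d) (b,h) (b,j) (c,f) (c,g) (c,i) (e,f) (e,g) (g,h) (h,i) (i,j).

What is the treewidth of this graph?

2

A width-2 tree decomposition is:
Bags: B1 = {a, d, j}  B2 = {b, d, j}  B3 = {b, i, j}  B4 = {b, h, i}  B5 = {c, h, i}  B6 = {c, g, h}  B7 = {c, f, g}  B8 = {e, f, g}
Tree: B1–B2, B2–B3, B3–B4, B4–B5, B5–B6, B6–B7, B7–B8
Every bag has size at most 3, so the width is 3 − 1 = 2 and tw(G) ≤ 2. Since a–d–b–j–a is a cycle in G, G is not acyclic. Forests are exactly the graphs of treewidth ≤ 1, so tw(G) ≥ 2. Therefore the treewidth is 2.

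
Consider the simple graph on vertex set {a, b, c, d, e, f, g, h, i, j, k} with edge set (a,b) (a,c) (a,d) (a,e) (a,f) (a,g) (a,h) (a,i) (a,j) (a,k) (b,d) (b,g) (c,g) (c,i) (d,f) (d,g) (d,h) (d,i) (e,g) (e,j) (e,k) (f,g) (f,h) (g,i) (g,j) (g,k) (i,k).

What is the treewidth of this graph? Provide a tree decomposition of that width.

Treewidth 3.
One such decomposition:
Bags: B1 = {a, c, g, i}  B2 = {a, g, i, k}  B3 = {a, d, g, i}  B4 = {a, b, d, g}  B5 = {a, d, f, g}  B6 = {a, d, f, h}  B7 = {a, e, g, k}  B8 = {a, e, g, j}
Tree: B1–B2, B1–B3, B3–B4, B4–B5, B5–B6, B2–B7, B7–B8

Every bag has size at most 4, so the width is 4 − 1 = 3 and tw(G) ≤ 3. For the lower bound, the 4 vertices {a, d, f, g} are pairwise adjacent, and any tree decomposition puts a clique entirely inside one bag — forcing width ≥ 3. The upper and lower bounds meet at 3, so that is the treewidth.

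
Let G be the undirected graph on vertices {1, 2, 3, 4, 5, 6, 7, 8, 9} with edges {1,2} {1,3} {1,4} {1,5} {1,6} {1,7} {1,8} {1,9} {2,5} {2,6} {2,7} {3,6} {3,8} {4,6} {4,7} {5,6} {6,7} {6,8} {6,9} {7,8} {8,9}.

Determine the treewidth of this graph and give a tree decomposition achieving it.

Treewidth 3.
One such decomposition:
Bags: B1 = {1, 2, 6, 7}  B2 = {1, 4, 6, 7}  B3 = {1, 2, 5, 6}  B4 = {1, 6, 7, 8}  B5 = {1, 6, 8, 9}  B6 = {1, 3, 6, 8}
Tree: B1–B2, B1–B3, B1–B4, B4–B5, B5–B6

Each bag holds 4 vertices, so the decomposition has width 3, which upper-bounds the treewidth. Conversely, {1, 6, 8, 9} is a clique of size 4, and the vertices of any clique must share a bag in every tree decomposition; so some bag has ≥ 4 vertices and tw(G) ≥ 3. Therefore the treewidth is 3.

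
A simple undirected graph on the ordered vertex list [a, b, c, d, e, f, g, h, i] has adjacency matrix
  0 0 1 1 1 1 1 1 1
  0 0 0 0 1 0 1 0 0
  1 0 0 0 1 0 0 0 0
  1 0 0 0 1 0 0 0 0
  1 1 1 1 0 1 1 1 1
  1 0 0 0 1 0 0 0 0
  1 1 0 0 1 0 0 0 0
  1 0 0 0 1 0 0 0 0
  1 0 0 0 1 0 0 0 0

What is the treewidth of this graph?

2

A width-2 tree decomposition is:
Bags: B1 = {a, e, i}  B2 = {a, e, g}  B3 = {b, e, g}  B4 = {a, e, h}  B5 = {a, e, f}  B6 = {a, c, e}  B7 = {a, d, e}
Tree: B1–B2, B2–B3, B1–B4, B2–B5, B1–B6, B2–B7
The largest bag has 3 vertices, giving width 2; this decomposition certifies tw(G) ≤ 2. Conversely, {a, d, e} is a clique of size 3, and the vertices of any clique must share a bag in every tree decomposition; so some bag has ≥ 3 vertices and tw(G) ≥ 2. Hence tw(G) = 2 exactly.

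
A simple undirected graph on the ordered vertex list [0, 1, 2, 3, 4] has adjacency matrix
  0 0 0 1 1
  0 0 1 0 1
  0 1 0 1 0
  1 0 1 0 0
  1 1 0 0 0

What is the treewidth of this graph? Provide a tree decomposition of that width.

Treewidth 2.
One optimal decomposition is:
Bags: B1 = {1, 2, 3}  B2 = {1, 3, 4}  B3 = {0, 3, 4}
Tree: B1–B2, B2–B3

Each bag holds 3 vertices, so the decomposition has width 2, which upper-bounds the treewidth. The edges 3–2–1–4–0–3 form a cycle, so G is not a tree and its treewidth is at least 2. Therefore the treewidth is 2.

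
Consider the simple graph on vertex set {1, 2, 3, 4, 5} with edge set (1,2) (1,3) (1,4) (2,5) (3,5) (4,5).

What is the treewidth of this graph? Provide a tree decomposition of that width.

Treewidth 2.
One such decomposition:
Bags: B1 = {1, 4, 5}  B2 = {1, 3, 5}  B3 = {1, 2, 5}
Tree: B1–B2, B2–B3

Each bag holds 3 vertices, so the decomposition has width 2, which upper-bounds the treewidth. The edges 4–5–3–1–4 form a cycle, so G is not a tree and its treewidth is at least 2. Therefore the treewidth is 2.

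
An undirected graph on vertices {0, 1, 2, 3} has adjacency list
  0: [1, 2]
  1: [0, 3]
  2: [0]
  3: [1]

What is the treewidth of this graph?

A width-1 tree decomposition is:
Bags: B1 = {1, 3}  B2 = {0, 1}  B3 = {0, 2}
Tree: B1–B2, B2–B3
Every bag has size at most 2, so the width is 2 − 1 = 1 and tw(G) ≤ 1. Any graph with an edge has treewidth ≥ 1, and G has the edge 3–1. Combining the bounds, tw(G) = 1.

1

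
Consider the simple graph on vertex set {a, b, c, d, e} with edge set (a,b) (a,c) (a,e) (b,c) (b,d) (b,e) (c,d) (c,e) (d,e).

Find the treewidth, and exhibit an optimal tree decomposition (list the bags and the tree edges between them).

Treewidth 3.
One such decomposition:
Bags: B1 = {b, c, d, e}  B2 = {a, b, c, e}
Tree: B1–B2

The largest bag has 4 vertices, giving width 3; this decomposition certifies tw(G) ≤ 3. Conversely, {b, c, d, e} is a clique of size 4, and the vertices of any clique must share a bag in every tree decomposition; so some bag has ≥ 4 vertices and tw(G) ≥ 3. Combining the bounds, tw(G) = 3.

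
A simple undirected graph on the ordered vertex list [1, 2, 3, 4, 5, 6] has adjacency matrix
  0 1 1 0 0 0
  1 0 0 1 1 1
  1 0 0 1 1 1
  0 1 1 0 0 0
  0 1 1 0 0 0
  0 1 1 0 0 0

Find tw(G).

A width-2 tree decomposition is:
Bags: B1 = {2, 3, 4}  B2 = {2, 3, 6}  B3 = {2, 3, 5}  B4 = {1, 2, 3}
Tree: B1–B2, B2–B3, B3–B4
Each bag holds 3 vertices, so the decomposition has width 2, which upper-bounds the treewidth. The edges 3–4–2–6–3 form a cycle, so G is not a tree and its treewidth is at least 2. Combining the bounds, tw(G) = 2.

2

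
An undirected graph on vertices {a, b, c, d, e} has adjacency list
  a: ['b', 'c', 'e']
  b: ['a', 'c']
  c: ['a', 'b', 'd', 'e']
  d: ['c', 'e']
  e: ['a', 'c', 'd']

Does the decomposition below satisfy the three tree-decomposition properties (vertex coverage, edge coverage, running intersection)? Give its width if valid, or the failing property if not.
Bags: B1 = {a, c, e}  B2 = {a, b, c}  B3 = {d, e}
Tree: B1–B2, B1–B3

A tree decomposition must satisfy three properties: every vertex lies in some bag; for every edge, both endpoints lie together in some bag; and for every vertex, the bags containing it form a connected subtree. Here edge (c,d) lies in no bag, so the decomposition is invalid.

No — edge (c,d) lies in no bag.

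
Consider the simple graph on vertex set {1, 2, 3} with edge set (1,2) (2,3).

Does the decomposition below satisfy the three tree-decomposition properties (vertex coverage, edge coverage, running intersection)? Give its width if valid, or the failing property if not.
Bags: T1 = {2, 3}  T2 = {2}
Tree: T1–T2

A tree decomposition must satisfy three properties: every vertex lies in some bag; for every edge, both endpoints lie together in some bag; and for every vertex, the bags containing it form a connected subtree. Here vertex 1 appears in no bag, so the decomposition is invalid.

No — vertex 1 appears in no bag.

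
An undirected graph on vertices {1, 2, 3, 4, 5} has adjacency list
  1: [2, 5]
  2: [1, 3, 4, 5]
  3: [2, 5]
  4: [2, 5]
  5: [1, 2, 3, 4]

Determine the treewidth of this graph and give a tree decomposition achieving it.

Treewidth 2.
Bags: B1 = {2, 3, 5}  B2 = {1, 2, 5}  B3 = {2, 4, 5}
Tree: B1–B2, B2–B3

Every bag has size at most 3, so the width is 3 − 1 = 2 and tw(G) ≤ 2. Conversely, {1, 2, 5} is a clique of size 3, and the vertices of any clique must share a bag in every tree decomposition; so some bag has ≥ 3 vertices and tw(G) ≥ 2. Hence tw(G) = 2 exactly.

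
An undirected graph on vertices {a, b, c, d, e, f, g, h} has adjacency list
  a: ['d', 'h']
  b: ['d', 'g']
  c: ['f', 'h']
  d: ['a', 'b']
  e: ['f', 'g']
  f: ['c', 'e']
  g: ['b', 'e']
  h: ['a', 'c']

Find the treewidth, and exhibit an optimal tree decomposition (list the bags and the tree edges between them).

Treewidth 2.
One such decomposition:
Bags: B1 = {c, f, h}  B2 = {e, f, h}  B3 = {e, g, h}  B4 = {b, g, h}  B5 = {b, d, h}  B6 = {a, d, h}
Tree: B1–B2, B2–B3, B3–B4, B4–B5, B5–B6

The largest bag has 3 vertices, giving width 2; this decomposition certifies tw(G) ≤ 2. Since h–c–f–e–g–b–d–a–h is a cycle in G, G is not acyclic. Forests are exactly the graphs of treewidth ≤ 1, so tw(G) ≥ 2. The upper and lower bounds meet at 2, so that is the treewidth.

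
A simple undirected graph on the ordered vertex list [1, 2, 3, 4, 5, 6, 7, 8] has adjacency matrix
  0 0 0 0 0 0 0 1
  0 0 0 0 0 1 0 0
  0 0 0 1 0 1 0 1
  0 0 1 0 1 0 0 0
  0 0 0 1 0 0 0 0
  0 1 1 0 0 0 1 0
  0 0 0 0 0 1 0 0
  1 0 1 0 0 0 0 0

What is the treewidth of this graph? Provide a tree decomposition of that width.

Treewidth 1.
One optimal decomposition is:
Bags: B1 = {3, 6}  B2 = {3, 4}  B3 = {6, 7}  B4 = {3, 8}  B5 = {4, 5}  B6 = {2, 6}  B7 = {1, 8}
Tree: B1–B2, B1–B3, B2–B4, B2–B5, B3–B6, B4–B7

Each bag holds 2 vertices, so the decomposition has width 1, which upper-bounds the treewidth. Any graph with an edge has treewidth ≥ 1, and G has the edge 3–6. Therefore the treewidth is 1.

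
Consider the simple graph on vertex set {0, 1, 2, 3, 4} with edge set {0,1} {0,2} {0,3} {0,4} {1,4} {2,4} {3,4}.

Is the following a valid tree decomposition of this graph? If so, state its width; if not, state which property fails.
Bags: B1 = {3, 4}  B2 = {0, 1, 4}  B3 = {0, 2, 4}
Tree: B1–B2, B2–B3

A tree decomposition must satisfy three properties: every vertex lies in some bag; for every edge, both endpoints lie together in some bag; and for every vertex, the bags containing it form a connected subtree. Here edge (0,3) lies in no bag, so the decomposition is invalid.

No — edge (0,3) lies in no bag.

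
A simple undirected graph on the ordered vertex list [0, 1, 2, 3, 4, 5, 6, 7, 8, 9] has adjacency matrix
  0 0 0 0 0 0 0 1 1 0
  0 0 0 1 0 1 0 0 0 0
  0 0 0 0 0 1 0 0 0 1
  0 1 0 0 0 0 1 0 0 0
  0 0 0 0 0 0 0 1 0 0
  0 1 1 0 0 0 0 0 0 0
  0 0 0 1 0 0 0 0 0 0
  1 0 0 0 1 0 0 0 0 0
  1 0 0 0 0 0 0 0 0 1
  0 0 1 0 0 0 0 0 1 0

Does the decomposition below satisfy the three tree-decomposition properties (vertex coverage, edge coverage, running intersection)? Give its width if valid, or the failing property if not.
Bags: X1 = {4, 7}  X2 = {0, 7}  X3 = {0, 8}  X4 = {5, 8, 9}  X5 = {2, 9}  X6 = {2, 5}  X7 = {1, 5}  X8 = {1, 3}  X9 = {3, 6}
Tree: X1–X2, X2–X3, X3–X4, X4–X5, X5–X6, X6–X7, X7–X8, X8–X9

A tree decomposition must satisfy three properties: every vertex lies in some bag; for every edge, both endpoints lie together in some bag; and for every vertex, the bags containing it form a connected subtree. Here bags containing vertex 5 are not connected in the tree, so the decomposition is invalid.

No — bags containing vertex 5 are not connected in the tree.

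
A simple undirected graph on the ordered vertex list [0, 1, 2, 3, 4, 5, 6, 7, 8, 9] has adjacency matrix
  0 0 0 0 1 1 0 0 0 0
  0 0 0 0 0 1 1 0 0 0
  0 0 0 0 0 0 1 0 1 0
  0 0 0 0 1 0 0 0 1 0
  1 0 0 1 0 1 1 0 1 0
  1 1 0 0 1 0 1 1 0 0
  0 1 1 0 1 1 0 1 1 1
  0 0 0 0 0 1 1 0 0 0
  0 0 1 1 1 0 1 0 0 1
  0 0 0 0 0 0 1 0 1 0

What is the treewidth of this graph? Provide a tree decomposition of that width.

Each bag holds 3 vertices, so the decomposition has width 2, which upper-bounds the treewidth. Conversely, {0, 4, 5} is a clique of size 3, and the vertices of any clique must share a bag in every tree decomposition; so some bag has ≥ 3 vertices and tw(G) ≥ 2. The upper and lower bounds meet at 2, so that is the treewidth.

Treewidth 2.
Bags: B1 = {4, 5, 6}  B2 = {4, 6, 8}  B3 = {5, 6, 7}  B4 = {6, 8, 9}  B5 = {1, 5, 6}  B6 = {0, 4, 5}  B7 = {3, 4, 8}  B8 = {2, 6, 8}
Tree: B1–B2, B1–B3, B2–B4, B3–B5, B1–B6, B2–B7, B4–B8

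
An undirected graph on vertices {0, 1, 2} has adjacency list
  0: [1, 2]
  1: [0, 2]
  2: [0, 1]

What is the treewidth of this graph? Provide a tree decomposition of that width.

Treewidth 2.
One such decomposition:
Bags: B1 = {0, 1, 2}
Tree: (single bag)

With just one bag of size 3, the width is 3 − 1 = 2, so tw(G) ≤ 2. On the other hand G contains the 3-clique {0, 1, 2}. A clique must lie in a single bag of any decomposition, so no decomposition can have width below 2. Hence tw(G) = 2 exactly.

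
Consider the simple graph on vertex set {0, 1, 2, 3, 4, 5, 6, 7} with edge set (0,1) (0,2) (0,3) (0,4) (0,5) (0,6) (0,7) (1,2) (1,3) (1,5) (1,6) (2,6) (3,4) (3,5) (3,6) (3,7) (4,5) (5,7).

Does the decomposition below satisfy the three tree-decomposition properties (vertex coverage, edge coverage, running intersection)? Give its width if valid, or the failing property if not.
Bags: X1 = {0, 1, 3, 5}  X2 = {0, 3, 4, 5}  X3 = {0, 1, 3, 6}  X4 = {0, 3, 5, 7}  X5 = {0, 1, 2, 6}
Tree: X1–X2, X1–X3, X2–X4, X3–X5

Yes; width 3.

Every vertex of G appears in some bag (union = {0, 1, 2, 3, 4, 5, 6, 7}); every edge is covered by a bag; and for each vertex v the set of bags containing v is connected in the bag tree. The decomposition is therefore valid. The largest bag has 4 vertices, so the width is 3.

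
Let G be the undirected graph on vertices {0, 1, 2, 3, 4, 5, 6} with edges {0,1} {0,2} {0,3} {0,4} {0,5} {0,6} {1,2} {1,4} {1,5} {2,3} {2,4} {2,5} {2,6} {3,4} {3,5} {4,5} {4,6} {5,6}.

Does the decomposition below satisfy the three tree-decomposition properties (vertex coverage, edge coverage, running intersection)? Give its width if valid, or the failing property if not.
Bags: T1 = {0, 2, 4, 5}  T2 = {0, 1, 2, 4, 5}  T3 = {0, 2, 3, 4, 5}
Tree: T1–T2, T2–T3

A tree decomposition must satisfy three properties: every vertex lies in some bag; for every edge, both endpoints lie together in some bag; and for every vertex, the bags containing it form a connected subtree. Here vertex 6 appears in no bag, so the decomposition is invalid.

No — vertex 6 appears in no bag.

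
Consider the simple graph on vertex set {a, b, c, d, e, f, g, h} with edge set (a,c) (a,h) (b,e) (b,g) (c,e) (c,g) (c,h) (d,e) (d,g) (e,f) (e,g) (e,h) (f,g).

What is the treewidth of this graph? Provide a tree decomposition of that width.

Every bag has size at most 3, so the width is 3 − 1 = 2 and tw(G) ≤ 2. Conversely, {d, e, g} is a clique of size 3, and the vertices of any clique must share a bag in every tree decomposition; so some bag has ≥ 3 vertices and tw(G) ≥ 2. The upper and lower bounds meet at 2, so that is the treewidth.

Treewidth 2.
One optimal decomposition is:
Bags: B1 = {e, f, g}  B2 = {c, e, g}  B3 = {d, e, g}  B4 = {b, e, g}  B5 = {c, e, h}  B6 = {a, c, h}
Tree: B1–B2, B2–B3, B3–B4, B2–B5, B5–B6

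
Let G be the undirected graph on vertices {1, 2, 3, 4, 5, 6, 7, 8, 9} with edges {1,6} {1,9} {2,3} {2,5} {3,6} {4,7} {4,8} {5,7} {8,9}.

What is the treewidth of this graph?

2

A width-2 tree decomposition is:
Bags: B1 = {1, 8, 9}  B2 = {1, 4, 8}  B3 = {1, 4, 7}  B4 = {1, 5, 7}  B5 = {1, 2, 5}  B6 = {1, 2, 3}  B7 = {1, 3, 6}
Tree: B1–B2, B2–B3, B3–B4, B4–B5, B5–B6, B6–B7
Each bag holds 3 vertices, so the decomposition has width 2, which upper-bounds the treewidth. For the lower bound, G contains the cycle 1–9–8–4–7–5–2–3–6–1, so G is not a forest; only forests have treewidth ≤ 1, hence tw(G) ≥ 2. Combining the bounds, tw(G) = 2.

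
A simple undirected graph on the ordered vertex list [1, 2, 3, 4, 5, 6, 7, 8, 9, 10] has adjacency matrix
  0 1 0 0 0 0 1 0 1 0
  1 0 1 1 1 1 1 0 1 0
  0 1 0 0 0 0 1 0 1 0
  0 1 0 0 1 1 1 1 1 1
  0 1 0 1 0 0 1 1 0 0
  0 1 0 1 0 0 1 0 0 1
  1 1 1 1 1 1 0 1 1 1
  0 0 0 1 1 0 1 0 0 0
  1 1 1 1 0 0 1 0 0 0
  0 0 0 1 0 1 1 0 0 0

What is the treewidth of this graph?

3

A width-3 tree decomposition is:
Bags: B1 = {2, 4, 7, 9}  B2 = {1, 2, 7, 9}  B3 = {2, 4, 6, 7}  B4 = {2, 3, 7, 9}  B5 = {4, 6, 7, 10}  B6 = {2, 4, 5, 7}  B7 = {4, 5, 7, 8}
Tree: B1–B2, B1–B3, B2–B4, B3–B5, B3–B6, B6–B7
Each bag holds 4 vertices, so the decomposition has width 3, which upper-bounds the treewidth. Conversely, {4, 5, 7, 8} is a clique of size 4, and the vertices of any clique must share a bag in every tree decomposition; so some bag has ≥ 4 vertices and tw(G) ≥ 3. Hence tw(G) = 3 exactly.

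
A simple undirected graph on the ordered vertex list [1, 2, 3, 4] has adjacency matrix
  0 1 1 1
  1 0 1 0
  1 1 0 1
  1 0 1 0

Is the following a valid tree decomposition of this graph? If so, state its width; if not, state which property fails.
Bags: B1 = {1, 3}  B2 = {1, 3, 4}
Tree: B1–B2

A tree decomposition must satisfy three properties: every vertex lies in some bag; for every edge, both endpoints lie together in some bag; and for every vertex, the bags containing it form a connected subtree. Here vertex 2 appears in no bag, so the decomposition is invalid.

No — vertex 2 appears in no bag.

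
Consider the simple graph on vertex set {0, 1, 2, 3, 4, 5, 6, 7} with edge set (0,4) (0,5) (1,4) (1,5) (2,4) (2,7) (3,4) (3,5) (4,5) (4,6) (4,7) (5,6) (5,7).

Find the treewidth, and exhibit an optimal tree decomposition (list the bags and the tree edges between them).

Treewidth 2.
One such decomposition:
Bags: B1 = {4, 5, 6}  B2 = {0, 4, 5}  B3 = {1, 4, 5}  B4 = {4, 5, 7}  B5 = {2, 4, 7}  B6 = {3, 4, 5}
Tree: B1–B2, B2–B3, B2–B4, B4–B5, B2–B6

The largest bag has 3 vertices, giving width 2; this decomposition certifies tw(G) ≤ 2. For the lower bound, the 3 vertices {2, 4, 7} are pairwise adjacent, and any tree decomposition puts a clique entirely inside one bag — forcing width ≥ 2. Therefore the treewidth is 2.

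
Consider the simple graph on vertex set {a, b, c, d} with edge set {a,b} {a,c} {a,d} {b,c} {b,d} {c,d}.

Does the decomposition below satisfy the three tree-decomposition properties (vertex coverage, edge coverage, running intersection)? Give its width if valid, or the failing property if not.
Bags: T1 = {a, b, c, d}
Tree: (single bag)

Checking the three conditions: (i) the bags cover all of {a, b, c, d}; (ii) for each edge, some bag contains both endpoints; (iii) the bags containing any fixed vertex form a subtree. All hold, so the decomposition is valid with width 4 − 1 = 3.

Yes; width 3.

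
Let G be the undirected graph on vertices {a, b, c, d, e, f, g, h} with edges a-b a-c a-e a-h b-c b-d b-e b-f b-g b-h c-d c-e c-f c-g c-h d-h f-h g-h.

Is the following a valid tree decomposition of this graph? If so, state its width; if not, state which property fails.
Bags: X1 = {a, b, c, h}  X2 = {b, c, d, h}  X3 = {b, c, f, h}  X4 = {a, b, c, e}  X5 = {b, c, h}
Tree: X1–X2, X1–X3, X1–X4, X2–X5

A tree decomposition must satisfy three properties: every vertex lies in some bag; for every edge, both endpoints lie together in some bag; and for every vertex, the bags containing it form a connected subtree. Here vertex g appears in no bag, so the decomposition is invalid.

No — vertex g appears in no bag.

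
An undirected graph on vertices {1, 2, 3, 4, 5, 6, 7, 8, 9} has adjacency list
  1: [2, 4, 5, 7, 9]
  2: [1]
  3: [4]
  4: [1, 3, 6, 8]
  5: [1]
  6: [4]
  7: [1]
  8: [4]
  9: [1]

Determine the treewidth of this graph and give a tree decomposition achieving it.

Every bag has size at most 2, so the width is 2 − 1 = 1 and tw(G) ≤ 1. Any graph with an edge has treewidth ≥ 1, and G has the edge 7–1. Therefore the treewidth is 1.

Treewidth 1.
One such decomposition:
Bags: B1 = {1, 7}  B2 = {1, 4}  B3 = {4, 6}  B4 = {1, 9}  B5 = {4, 8}  B6 = {1, 5}  B7 = {1, 2}  B8 = {3, 4}
Tree: B1–B2, B2–B3, B2–B4, B2–B5, B2–B6, B1–B7, B3–B8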